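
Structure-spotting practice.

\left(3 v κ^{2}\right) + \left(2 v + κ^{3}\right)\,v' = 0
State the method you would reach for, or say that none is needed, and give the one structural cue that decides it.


Diagnosis: the exact-equation method — check exactness first: here it holds (3 v κ^{2}, 2 v + κ^{3} have matching cross partials), so no integrating factor is needed.


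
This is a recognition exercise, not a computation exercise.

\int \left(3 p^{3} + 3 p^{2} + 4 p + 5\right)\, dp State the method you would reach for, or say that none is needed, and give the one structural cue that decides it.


Method: no special technique — scan for structure and find none: constant multiples of powers of p, integrate directly.


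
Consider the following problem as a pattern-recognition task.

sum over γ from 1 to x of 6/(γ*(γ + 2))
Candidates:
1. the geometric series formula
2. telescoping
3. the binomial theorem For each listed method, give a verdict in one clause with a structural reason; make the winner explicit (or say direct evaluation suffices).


Technique: telescoping — 6/(γ*(γ + 2)) decomposes into shift-paired simple fractions; the series telescopes to finitely many boundary pieces.
- the geometric series formula: consecutive terms are not related by a fixed multiplier.
- telescoping — yes, a natural case for it.
- the binomial theorem — the summand does not match any term pattern of an expanded binomial power.


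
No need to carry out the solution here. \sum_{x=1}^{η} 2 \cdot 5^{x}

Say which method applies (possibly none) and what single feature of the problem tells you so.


Verdict: the geometric series formula — check a ratio of consecutive terms: it is 5, independent of the index, so the geometric formula closes the sum.


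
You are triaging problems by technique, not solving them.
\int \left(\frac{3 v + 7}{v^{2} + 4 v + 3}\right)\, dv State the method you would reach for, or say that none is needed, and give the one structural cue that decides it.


Method: partial fractions — with v^{2} + 4 v + 3 factorable and the degree on top strictly smaller, simple-fraction decomposition is immediate.


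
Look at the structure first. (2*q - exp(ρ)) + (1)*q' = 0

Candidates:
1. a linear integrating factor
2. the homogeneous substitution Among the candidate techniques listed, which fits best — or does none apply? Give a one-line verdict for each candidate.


Technique: a linear integrating factor — q enters only linearly with coefficient 2; multiply by exp of the integral of 2 and the left side becomes one derivative.
- a linear integrating factor: applies; the problem has the shape this method handles.
- the homogeneous substitution — the slope does not depend on the ratio of the variables alone.


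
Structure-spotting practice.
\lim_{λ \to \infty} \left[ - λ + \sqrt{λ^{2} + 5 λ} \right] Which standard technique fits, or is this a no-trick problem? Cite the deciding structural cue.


Diagnosis: conjugate multiplication — an infinity-minus-infinity difference with a surviving radical — multiply by the conjugate to cancel the divergence.


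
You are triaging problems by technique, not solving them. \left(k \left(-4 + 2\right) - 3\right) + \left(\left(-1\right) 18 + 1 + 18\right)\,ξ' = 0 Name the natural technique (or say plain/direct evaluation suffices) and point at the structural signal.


Verdict: no special technique — the slope is a pure function of k; integrate both sides and be done.


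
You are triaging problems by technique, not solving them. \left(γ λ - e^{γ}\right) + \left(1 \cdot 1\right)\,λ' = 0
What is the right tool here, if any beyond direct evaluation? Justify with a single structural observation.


Technique: a linear integrating factor — linear in the unknown with genuine forcing: multiply through by the exponential of the integrated coefficient and the left side closes into one derivative.


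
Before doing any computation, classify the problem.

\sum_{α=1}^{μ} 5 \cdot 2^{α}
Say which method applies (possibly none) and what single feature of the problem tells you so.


Method: the geometric series formula — each term is 2 times the previous one, so the geometric-series formula applies directly.


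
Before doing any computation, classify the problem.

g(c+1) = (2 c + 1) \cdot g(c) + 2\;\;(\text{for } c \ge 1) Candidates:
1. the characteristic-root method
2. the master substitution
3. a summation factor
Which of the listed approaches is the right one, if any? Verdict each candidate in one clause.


Best approach: a summation factor — first-order linear but the coefficient 2 c + 1 moves with the index — divide by the cumulative product and telescope.
- the characteristic-root method — the coefficients vary with the index, breaking the constant-coefficient structure the method needs.
- the master substitution: the recursive argument is a shift of the index, not a fixed fraction of it.
- a summation factor — yes, a natural case for it.


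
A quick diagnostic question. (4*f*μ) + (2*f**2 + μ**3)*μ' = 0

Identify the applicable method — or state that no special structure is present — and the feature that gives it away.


Best approach: the exact-equation method — the cross partial derivatives of 4*f*μ and 2*f**2 + μ**3 agree, so the left side is the total differential of one potential in f and μ.


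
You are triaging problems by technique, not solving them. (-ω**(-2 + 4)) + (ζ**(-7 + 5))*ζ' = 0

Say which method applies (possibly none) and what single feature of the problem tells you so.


Method: separation of variables — all dependence on the two variables factors apart, the defining separable shape. One could also solve this as an exact equation; with each coefficient in its own variable, separating is the same work with fewer steps.


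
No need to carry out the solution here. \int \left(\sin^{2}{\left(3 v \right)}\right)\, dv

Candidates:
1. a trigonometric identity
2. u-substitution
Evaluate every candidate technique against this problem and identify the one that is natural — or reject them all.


Method: a trigonometric identity — \sin^{2}{\left(3 v \right)} calls for power reduction: rewrite via double angles before any antiderivative is attempted.
- a trigonometric identity — yes — fits the structure here.
- u-substitution — no subexpression of the integrand pairs with its own derivative as a factor — individual terms may offer their own substitutions, but any change of variable covering the whole integral would have to be constructed from outside the expression.


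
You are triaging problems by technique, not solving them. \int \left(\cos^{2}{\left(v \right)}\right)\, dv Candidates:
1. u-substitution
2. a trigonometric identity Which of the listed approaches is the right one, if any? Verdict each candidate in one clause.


Best approach: a trigonometric identity — the exponent on \cos^{2}{\left(v \right)} is even — the power-reduction identity is the standard preprocessing step.
- u-substitution: no subexpression of the integrand pairs with its own derivative as a factor — individual terms may offer their own substitutions, but any change of variable covering the whole integral would have to be constructed from outside the expression.
- a trigonometric identity: applicable, and directly so.


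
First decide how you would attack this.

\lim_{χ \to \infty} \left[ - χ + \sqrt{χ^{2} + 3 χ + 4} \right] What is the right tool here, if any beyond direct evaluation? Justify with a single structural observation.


Verdict: conjugate multiplication — turning the difference into a conjugate-rationalized ratio makes the limit readable.


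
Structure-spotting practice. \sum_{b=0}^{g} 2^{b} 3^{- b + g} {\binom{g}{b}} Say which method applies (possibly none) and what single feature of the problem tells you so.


Verdict: the binomial theorem — the binomial coefficients weight matched powers of 2 and 3, which is exactly the expansion of a binomial power.


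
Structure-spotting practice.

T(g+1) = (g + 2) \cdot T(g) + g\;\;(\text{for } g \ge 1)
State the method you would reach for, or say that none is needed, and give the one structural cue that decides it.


Verdict: a summation factor — one step of memory with a weight g + 2 that changes as the index grows — the summation-factor construction is built for this.


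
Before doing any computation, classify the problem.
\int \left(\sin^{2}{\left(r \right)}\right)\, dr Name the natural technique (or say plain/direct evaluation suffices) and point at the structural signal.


Verdict: a trigonometric identity — \sin^{2}{\left(r \right)} carries an even exponent — trade it for double-angle cosines before integrating.


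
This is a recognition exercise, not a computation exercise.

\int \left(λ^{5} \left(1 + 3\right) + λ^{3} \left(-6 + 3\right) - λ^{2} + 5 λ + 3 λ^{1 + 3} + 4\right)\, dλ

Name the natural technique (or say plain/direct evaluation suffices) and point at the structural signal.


Method: no special technique — every term is a constant multiple of a power of λ; term-wise power-rule integration needs no preliminary transformation.


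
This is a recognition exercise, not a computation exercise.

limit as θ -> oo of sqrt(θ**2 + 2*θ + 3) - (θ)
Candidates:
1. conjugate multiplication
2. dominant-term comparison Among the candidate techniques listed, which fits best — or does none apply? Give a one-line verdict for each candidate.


Method: conjugate multiplication — the difference sqrt(θ**2 + 2*θ + 3) - θ is an ∞ − ∞ stalemate; its conjugate partner breaks the tie.
- conjugate multiplication: yes — fits the structure here.
- dominant-term comparison — no dominant-degree comparison decides it.


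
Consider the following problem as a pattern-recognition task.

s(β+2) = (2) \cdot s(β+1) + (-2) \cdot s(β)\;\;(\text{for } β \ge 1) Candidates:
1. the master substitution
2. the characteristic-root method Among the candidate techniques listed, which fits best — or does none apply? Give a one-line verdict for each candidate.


Method: the characteristic-root method — shift-invariance with fixed coefficients calls for exponential trials; the characteristic polynomial finds every r^β.
- the master substitution: this is shift-type recursion, outside the divide-and-conquer template.
- the characteristic-root method: applicable, and directly so.


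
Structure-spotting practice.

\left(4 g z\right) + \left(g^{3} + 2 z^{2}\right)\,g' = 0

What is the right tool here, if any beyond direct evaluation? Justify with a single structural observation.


Best approach: the exact-equation method — checking ∂/∂g of 4 g z against ∂/∂z of g^{3} + 2 z^{2}: they match — the equation is exact as it stands.


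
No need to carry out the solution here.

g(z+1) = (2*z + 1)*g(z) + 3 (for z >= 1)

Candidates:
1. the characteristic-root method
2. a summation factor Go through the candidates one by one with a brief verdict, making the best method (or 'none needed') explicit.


Technique: a summation factor — it is first-order linear but the coefficient 2*z + 1 depends on the index, so multiply through by a summation factor to telescope it.
- the characteristic-root method: an index-dependent weight blocks the pure exponential ansatz.
- a summation factor: a fit — the right tool for this form.


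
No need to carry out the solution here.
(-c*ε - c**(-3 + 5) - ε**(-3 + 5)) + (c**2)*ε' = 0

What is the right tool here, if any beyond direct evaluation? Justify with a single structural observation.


Method: the homogeneous substitution — scaling c and ε together leaves the slope fixed — it depends only on ε/c, so substitute the ratio.


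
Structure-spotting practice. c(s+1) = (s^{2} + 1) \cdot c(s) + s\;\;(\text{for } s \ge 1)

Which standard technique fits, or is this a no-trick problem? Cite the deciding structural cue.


Best approach: a summation factor — an index-dependent multiplier s^{2} + 1 rules out characteristic roots; a summation factor converts it to a pure difference.


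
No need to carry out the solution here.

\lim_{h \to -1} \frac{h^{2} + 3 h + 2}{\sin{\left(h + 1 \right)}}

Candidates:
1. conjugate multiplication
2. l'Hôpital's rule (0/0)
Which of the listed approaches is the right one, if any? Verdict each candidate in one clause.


Best approach: l'Hôpital's rule (0/0) — substituting -1 gives 0 over 0; differentiate top and bottom once and re-evaluate. A first-order expansion at the point is an equally standard path; the rule packages it.
- conjugate multiplication: the conjugate move applies to radical differences, which this is not.
- l'Hôpital's rule (0/0) — yes — fits the structure here.


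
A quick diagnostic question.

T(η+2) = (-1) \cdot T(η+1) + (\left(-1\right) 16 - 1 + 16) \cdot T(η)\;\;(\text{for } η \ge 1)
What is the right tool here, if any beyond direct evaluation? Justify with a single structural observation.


Technique: the characteristic-root method — because shifting η leaves the equation's coefficients unchanged, exponential trials reduce it to algebra.


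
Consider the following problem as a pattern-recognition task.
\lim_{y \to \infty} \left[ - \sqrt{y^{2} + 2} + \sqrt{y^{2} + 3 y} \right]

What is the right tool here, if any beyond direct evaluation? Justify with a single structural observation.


Technique: conjugate multiplication — infinity minus infinity with a radical in play — multiply by the conjugate so the divergences of \sqrt{y^{2} + 3 y} and \sqrt{y^{2} + 2} annihilate.


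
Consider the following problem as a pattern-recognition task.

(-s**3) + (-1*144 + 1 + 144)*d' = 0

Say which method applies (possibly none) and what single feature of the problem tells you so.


Method: no special technique — the slope is a function of s alone, so integrate both sides directly.


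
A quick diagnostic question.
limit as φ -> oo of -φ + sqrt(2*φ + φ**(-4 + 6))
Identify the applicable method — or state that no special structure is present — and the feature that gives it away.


Technique: conjugate multiplication — infinity minus infinity with a radical in play — multiply by the conjugate so the divergences of sqrt(2*φ + φ**(-4 + 6)) and φ annihilate.


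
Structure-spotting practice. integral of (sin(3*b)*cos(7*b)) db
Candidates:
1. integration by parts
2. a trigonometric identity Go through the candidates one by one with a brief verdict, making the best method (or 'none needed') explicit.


Diagnosis: a trigonometric identity — two different frequencies multiply in sin(3*b)*cos(7*b); the product-to-sum formula separates them.
- integration by parts: not the natural route: no polynomial-kernel product appears — a recursive parts reduction of the trigonometric product exists, but the identity rewrite is direct.
- a trigonometric identity: applies; the problem has the shape this method handles.


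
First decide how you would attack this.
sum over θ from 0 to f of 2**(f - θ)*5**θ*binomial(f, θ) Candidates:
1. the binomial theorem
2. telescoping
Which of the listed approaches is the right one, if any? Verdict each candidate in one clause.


Best approach: the binomial theorem — binomial coefficients against complementary powers of 5 and 2: recognize the binomial expansion and resum.
- the binomial theorem — applies; the problem has the shape this method handles.
- telescoping: the summand is not presented as a shifted difference — a telescoping rewrite may exist, but the displayed structure does not offer one.


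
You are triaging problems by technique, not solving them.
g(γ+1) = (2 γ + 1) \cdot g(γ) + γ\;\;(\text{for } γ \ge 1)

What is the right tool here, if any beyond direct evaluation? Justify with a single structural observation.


Diagnosis: a summation factor — first-order linear but the coefficient 2 γ + 1 moves with the index — divide by the cumulative product and telescope.


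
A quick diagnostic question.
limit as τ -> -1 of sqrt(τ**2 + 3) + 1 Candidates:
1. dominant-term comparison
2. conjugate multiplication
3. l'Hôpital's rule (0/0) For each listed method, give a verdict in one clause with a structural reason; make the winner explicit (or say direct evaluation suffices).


Best approach: no special technique — the function is continuous at -1; evaluation is itself the limit, no machinery required.
- dominant-term comparison — no ranking of term growth rates resolves the limit here.
- conjugate multiplication: there are no radicals in tension whose conjugate would simplify matters.
- l'Hôpital's rule (0/0): substituting the point produces a determinate value, not a 0 over 0 clash.


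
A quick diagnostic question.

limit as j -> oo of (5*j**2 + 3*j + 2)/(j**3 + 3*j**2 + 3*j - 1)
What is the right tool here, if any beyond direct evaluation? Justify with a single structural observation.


Technique: dominant-term comparison — as j grows, only the highest-degree terms matter — compare leading terms and read the limit off. Differentiating the expression as a single quotient would eventually settle it as well; matching dominant growth settles it immediately.


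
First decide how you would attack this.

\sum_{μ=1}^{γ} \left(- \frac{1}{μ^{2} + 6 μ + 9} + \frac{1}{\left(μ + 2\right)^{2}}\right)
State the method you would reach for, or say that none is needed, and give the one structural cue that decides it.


Method: telescoping — write out three consecutive terms and watch the interior cancel: the advanced copy one term subtracts reappears as the very next term's leading piece, pair after pair.


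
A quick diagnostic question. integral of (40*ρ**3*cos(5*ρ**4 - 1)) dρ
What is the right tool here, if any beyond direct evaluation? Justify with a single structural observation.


Best approach: u-substitution — spotting that 40*ρ**3 is a constant multiple of the derivative of 5*ρ**4 - 1 is the key observation — substitute u = 5*ρ**4 - 1 and the integral becomes one-dimensional in u.


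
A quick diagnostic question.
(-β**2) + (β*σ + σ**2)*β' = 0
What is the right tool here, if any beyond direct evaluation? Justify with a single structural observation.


Technique: the homogeneous substitution — the slope is degree-zero homogeneous: the ratio substitution v = β/σ collapses it. A Bernoulli substitution after rearrangement (possibly exchanging dependent and independent variable) is a fair alternative; the homogeneous route works on the equation as it stands.


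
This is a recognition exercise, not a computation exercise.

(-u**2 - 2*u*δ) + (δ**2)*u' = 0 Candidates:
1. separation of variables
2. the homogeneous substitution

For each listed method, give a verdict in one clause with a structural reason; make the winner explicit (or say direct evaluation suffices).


Technique: the homogeneous substitution — solved for the derivative, the right side is unchanged under scaling δ and u together — it depends only on the ratio u/δ, so substitute a single ratio variable. Rearranged, this also fits the Bernoulli template directly; the homogeneous substitution reads the structure without the rearrangement.
- separation of variables: no algebra isolates the independent variable on one side and the unknown on the other.
- the homogeneous substitution — yes, a natural case for it.


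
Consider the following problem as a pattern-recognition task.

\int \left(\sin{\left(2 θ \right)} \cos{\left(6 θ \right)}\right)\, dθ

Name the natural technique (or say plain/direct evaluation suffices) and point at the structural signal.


Best approach: a trigonometric identity — apply product-to-sum to \sin{\left(2 θ \right)} \cos{\left(6 θ \right)}: two clean single-angle terms replace one awkward product.


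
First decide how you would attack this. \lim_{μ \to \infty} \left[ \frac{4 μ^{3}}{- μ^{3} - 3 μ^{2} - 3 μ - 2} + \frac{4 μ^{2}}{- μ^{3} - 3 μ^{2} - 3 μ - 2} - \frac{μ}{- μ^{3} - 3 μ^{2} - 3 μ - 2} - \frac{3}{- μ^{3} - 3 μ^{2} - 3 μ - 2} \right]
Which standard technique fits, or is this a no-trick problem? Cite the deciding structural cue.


Best approach: dominant-term comparison — as μ grows, only the highest-degree terms matter — compare leading terms and read the limit off. Viewed as a single quotient this is an ∞/∞ form — an at-infinity application of l'Hôpital's rule would also resolve it; comparing leading growth reads the answer without differentiating.


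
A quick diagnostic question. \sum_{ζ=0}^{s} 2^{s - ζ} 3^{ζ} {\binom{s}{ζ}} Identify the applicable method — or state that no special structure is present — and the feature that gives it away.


Verdict: the binomial theorem — binomial coefficients against complementary powers of 3 and 2: recognize the binomial expansion and resum.


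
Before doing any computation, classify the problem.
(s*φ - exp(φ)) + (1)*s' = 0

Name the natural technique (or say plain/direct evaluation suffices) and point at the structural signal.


Technique: a linear integrating factor — the equation is linear in s with coefficient φ; multiplying by the integrating factor exp(∫φ) makes the left side a perfect derivative.


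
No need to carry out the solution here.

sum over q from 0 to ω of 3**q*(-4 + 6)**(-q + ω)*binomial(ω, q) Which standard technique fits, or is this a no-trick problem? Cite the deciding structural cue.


Diagnosis: the binomial theorem — binomial coefficients against complementary powers of 3 and (-4 + 6): recognize the binomial expansion and resum.


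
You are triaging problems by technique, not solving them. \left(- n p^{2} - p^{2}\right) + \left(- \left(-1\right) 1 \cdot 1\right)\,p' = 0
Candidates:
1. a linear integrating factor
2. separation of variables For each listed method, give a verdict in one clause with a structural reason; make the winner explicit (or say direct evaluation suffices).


Verdict: separation of variables — separating collects all p-dependence with the derivative and leaves all n-dependence opposite: variables separate.
- a linear integrating factor — the unknown enters nonlinearly (through a power, a denominator, or a transcendental function), which the linear integrating-factor recipe cannot absorb as-is — any repair would come from a preliminary substitution, not the factor.
- separation of variables — yes, a natural case for it.


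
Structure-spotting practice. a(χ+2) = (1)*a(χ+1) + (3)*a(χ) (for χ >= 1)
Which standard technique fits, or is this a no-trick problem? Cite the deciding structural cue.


Diagnosis: the characteristic-root method — linear, homogeneous, constant coefficients: solutions of the form r^χ exist — find the roots of the characteristic polynomial.


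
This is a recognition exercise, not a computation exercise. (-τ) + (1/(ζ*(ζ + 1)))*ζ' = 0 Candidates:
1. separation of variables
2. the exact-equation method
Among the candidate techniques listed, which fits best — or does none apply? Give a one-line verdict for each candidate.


Diagnosis: separation of variables — separating collects all ζ-dependence with the derivative and leaves all τ-dependence opposite: variables separate. Rearranged, this also fits the Bernoulli template directly; separation reads the product structure as given.
- separation of variables: yes — fits the structure here.
- the exact-equation method: with no real cross-dependence between the variables, the exact-equation machinery is a detour rather than the natural reading.


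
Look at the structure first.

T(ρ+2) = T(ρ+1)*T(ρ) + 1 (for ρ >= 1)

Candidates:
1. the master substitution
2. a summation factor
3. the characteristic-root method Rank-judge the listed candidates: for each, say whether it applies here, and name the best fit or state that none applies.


Technique: no special technique — a nonlinear dependence on earlier terms breaks linearity, and with it every superposition-based closed form.
- the master substitution: the recursive argument is a shift of the index, not a fixed fraction of it.
- a summation factor — the recursion is nonlinear — outside the first-order linear family a summation factor addresses.
- the characteristic-root method: nonlinearity rules out exponential-mode superposition from the start.


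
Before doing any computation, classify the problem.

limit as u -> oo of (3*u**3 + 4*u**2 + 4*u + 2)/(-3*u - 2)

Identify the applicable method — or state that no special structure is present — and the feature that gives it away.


Technique: dominant-term comparison — divide through by the highest power of u; every lower-order term dies and the dominant terms decide the limit. As a single quotient, the ∞/∞ shape would yield to repeated differentiation as well — the growth comparison gets there in one look.


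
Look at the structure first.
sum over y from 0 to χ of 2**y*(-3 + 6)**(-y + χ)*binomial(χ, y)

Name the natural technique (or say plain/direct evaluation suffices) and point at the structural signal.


Verdict: the binomial theorem — binomial(χ, y) weighting matched powers of 2 and (-3 + 6) is the expanded form of (2 + (-3 + 6))^χ — fold it back up.


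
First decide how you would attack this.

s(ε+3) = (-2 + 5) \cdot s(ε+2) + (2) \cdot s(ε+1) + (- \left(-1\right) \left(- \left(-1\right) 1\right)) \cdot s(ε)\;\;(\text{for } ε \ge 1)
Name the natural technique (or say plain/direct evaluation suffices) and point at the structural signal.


Method: the characteristic-root method — the recurrence treats every index alike (constant coefficients, no forcing) — precisely the regime where r^ε trials close it.


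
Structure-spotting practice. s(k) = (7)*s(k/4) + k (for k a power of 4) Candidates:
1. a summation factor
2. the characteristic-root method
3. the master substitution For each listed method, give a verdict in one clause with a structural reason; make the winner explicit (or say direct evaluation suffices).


Best approach: the master substitution — a divide-and-conquer shape: argument k/4, so change variables with k = 4^m and solve the linear version.
- a summation factor — a divided-index call is outside the fixed-shift first-order family a summation factor normalizes.
- the characteristic-root method — a divided-index call is not the fixed-shift linear shape that characteristic roots solve.
- the master substitution: yes, a natural case for it.


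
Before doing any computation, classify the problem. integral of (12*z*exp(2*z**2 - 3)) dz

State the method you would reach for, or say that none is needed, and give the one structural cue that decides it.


Diagnosis: u-substitution — everything non-trivial happens through the inner expression 2*z**2 - 3, and its derivative accounts for the remaining factor up to a constant, so set u = 2*z**2 - 3.


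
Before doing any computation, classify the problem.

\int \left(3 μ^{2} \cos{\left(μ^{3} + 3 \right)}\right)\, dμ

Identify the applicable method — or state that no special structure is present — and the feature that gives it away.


Best approach: u-substitution — read it as f(μ^{3} + 3) times a constant multiple of d(μ^{3} + 3): one substitution, u = μ^{3} + 3, finishes it.


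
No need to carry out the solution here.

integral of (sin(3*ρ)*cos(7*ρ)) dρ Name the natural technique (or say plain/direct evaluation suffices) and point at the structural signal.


Method: a trigonometric identity — the product sin(3*ρ)*cos(7*ρ) converts to a sum of single-frequency sinusoids via the product-to-sum identity.


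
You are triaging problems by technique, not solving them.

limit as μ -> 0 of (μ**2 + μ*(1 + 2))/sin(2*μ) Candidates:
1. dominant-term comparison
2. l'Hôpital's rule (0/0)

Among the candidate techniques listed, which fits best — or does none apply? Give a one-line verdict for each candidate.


Diagnosis: l'Hôpital's rule (0/0) — the 0/0 form at 0 is the signature situation for l'Hôpital's rule. A local series expansion at the point resolves it as well; the rule is the packaged version of that step.
- dominant-term comparison — this limit is not decided by comparing leading-term growth at infinity.
- l'Hôpital's rule (0/0) — yes, a natural case for it.


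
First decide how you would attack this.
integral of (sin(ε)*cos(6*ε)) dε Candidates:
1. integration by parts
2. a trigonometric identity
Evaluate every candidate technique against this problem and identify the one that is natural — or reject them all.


Technique: a trigonometric identity — two sinusoids at different rates multiply in sin(ε)*cos(6*ε); the product-to-sum identity uncouples them.
- integration by parts: not the fit here: there is no polynomial factor to ladder down — parts can still close the trigonometric product by recursion, though the identity rewrite is the direct route.
- a trigonometric identity — yes, a natural case for it.


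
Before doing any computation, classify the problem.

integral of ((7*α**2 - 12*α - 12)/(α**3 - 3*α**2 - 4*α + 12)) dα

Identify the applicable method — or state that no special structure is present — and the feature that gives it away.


Diagnosis: partial fractions — the factorization of α**3 - 3*α**2 - 4*α + 12 is the whole battle; after it, each term is a table integral.


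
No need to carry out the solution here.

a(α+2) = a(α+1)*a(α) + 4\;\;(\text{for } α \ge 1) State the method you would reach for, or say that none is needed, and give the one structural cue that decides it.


Technique: no special technique — nonlinear feedback in the recursion rules out every root- or factor-based technique.


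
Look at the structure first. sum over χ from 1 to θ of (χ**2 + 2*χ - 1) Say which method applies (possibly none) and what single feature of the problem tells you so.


Technique: no special technique — this is bookkeeping, not technique: standard formulas for sums of constant-multiple powers of χ apply termwise.


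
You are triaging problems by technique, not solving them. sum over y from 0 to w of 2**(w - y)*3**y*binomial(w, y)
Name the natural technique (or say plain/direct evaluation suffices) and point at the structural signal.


Method: the binomial theorem — the summand is term y of a binomial expansion in 3 and 2; the whole sum is a single power.


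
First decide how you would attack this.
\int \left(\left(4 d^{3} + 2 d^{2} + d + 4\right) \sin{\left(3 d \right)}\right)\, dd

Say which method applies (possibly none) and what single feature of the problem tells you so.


Method: integration by parts — the integrand splits as 4 d^{3} + 2 d^{2} + d + 4 times \sin{\left(3 d \right)} — repeatedly differentiating the polynomial part kills it, which is the parts ladder.


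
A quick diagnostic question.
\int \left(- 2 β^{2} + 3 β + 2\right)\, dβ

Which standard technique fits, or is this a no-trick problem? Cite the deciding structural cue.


Diagnosis: no special technique — a term-by-term power-rule job in β; no substitution or rearrangement earns its keep here.


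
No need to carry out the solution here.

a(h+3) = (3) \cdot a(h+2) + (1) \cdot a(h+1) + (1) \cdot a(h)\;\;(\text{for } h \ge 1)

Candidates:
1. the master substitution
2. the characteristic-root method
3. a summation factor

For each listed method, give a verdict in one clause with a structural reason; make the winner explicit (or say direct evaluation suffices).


Technique: the characteristic-root method — try a geometric ansatz r^h: constant coefficients turn the recurrence into one polynomial equation in r.
- the master substitution — the recursive argument is a shift of the index, not a fixed fraction of it.
- the characteristic-root method — a fit — the right tool for this form.
- a summation factor — the recurrence reaches back more than one step, outside the first-order family a summation factor normalizes.


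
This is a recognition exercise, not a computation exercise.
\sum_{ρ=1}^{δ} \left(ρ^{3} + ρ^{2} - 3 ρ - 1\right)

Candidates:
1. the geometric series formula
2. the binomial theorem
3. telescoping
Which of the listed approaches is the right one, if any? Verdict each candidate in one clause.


Technique: no special technique — the sum is polynomial through and through; closed forms for each power of ρ finish it directly.
- the geometric series formula: the term-to-term ratio drifts with the index — the one thing the geometric formula cannot absorb.
- the binomial theorem — no binomial coefficients pair up with complementary powers here.
- telescoping: neither a shifted-difference shape nor integer-spaced poles are present.


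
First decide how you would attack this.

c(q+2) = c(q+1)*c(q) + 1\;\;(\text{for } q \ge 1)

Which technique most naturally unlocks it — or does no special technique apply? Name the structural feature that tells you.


Diagnosis: no special technique — the recurrence is nonlinear in the sequence values; study it directly, no linear machinery applies.


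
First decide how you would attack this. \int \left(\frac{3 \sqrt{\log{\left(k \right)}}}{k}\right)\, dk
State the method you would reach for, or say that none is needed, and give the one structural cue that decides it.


Diagnosis: u-substitution — viewed as a product, the integrand is a composition evaluated at \log{\left(k \right)} times (a constant multiple of) that inner expression's derivative, so u = \log{\left(k \right)} makes it elementary.


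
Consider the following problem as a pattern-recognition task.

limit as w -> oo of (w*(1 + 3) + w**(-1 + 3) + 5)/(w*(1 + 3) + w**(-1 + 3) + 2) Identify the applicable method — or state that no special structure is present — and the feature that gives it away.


Verdict: dominant-term comparison — divide by the highest power of w present: lower-order terms vanish and the dominant ratio remains. Differentiating the expression as a single quotient would eventually settle it as well; matching dominant growth settles it immediately.


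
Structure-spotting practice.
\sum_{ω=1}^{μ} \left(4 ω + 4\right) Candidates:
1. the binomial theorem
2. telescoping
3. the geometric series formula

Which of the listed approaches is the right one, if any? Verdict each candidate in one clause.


Method: no special technique — with only polynomial terms in ω present, the classical sum-of-powers identities are all you need.
- the binomial theorem: the terms do not reassemble into a binomial power.
- telescoping — computed from the summand as displayed, the partial sums build up without the pairwise collapse telescoping exploits.
- the geometric series formula: the ratio of consecutive terms depends on the index.


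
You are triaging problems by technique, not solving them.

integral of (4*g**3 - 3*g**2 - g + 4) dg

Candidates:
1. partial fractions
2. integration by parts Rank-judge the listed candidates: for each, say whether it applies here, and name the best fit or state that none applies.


Best approach: no special technique — every term is a constant multiple of a power of g; term-wise power-rule integration needs no preliminary transformation.
- partial fractions: the expression is not a ratio of polynomials that decomposes further.
- integration by parts — parts would only shuffle a directly integrable integrand.


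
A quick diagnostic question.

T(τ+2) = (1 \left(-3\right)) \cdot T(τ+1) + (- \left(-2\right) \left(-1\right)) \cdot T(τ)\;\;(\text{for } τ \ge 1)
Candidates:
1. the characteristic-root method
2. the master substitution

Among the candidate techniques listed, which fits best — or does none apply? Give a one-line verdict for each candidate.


Diagnosis: the characteristic-root method — the recurrence is linear and homogeneous with constant coefficients, so the ansatz r^τ turns it into a polynomial equation for r.
- the characteristic-root method — yes — fits the structure here.
- the master substitution: the recursion shifts the index rather than dividing it.


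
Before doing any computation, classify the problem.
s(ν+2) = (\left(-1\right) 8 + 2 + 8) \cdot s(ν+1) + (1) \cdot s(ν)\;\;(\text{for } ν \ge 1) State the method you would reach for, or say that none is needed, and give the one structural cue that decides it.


Method: the characteristic-root method — constant coefficients and linearity mean the ansatz r^ν reduces it to solving the characteristic polynomial.


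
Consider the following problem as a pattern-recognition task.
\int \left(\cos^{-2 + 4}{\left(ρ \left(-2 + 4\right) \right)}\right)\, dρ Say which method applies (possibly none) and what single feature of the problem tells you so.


Verdict: a trigonometric identity — even powers like \cos^{-2 + 4}{\left(ρ \left(-2 + 4\right) \right)} never integrate directly; the half-angle identity lowers the degree first.


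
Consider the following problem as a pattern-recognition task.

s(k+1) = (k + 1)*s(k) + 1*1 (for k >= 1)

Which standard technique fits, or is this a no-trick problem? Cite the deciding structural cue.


Best approach: a summation factor — rescale the sequence by the product of the weights k + 1 so far — the recurrence collapses to a plain running sum.


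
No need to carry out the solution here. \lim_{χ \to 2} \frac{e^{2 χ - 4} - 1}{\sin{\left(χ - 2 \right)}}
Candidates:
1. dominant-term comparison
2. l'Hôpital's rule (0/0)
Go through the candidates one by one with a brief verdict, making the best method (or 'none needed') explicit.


Method: l'Hôpital's rule (0/0) — both numerator and denominator vanish at 2: the genuine 0/0 indeterminate that l'Hôpital exists for. A local series expansion at the point resolves it as well; the rule is the packaged version of that step.
- dominant-term comparison — this limit is not decided by comparing polynomial growth at infinity.
- l'Hôpital's rule (0/0): yes — fits the structure here.


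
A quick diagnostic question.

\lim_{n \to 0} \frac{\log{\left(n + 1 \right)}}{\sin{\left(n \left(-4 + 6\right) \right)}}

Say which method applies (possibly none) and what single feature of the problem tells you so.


Method: l'Hôpital's rule (0/0) — substituting 0 gives 0 over 0; differentiate top and bottom once and re-evaluate. One could equally expand both pieces locally and compare leading terms; the rule does that in one stroke.


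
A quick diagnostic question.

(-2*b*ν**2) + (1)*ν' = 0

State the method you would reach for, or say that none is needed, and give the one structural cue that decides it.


Technique: separation of variables — separating collects all ν-dependence with the derivative and leaves all b-dependence opposite: variables separate.


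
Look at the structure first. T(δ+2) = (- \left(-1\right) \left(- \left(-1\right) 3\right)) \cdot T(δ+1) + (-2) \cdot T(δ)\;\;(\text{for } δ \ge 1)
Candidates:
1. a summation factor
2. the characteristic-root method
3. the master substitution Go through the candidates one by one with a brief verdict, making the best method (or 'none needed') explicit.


Method: the characteristic-root method — no index-dependence in the weights and nothing inhomogeneous: classic characteristic-equation setup.
- a summation factor — the recurrence reaches back more than one step, outside the first-order family a summation factor normalizes.
- the characteristic-root method — a fit — the right tool for this form.
- the master substitution — this is shift-type recursion, outside the divide-and-conquer template.


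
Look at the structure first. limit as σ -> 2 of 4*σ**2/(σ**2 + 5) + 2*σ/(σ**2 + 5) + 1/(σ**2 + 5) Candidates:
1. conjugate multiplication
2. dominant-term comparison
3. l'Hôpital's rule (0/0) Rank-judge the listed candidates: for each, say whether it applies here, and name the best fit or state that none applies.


Verdict: no special technique — no vanishing denominator and no indeterminate clash at the point — evaluation is immediate.
- conjugate multiplication — multiplying by a conjugate would not remove any indeterminacy here.
- dominant-term comparison — leading-power comparison does not apply to this form.
- l'Hôpital's rule (0/0) — evaluation at the point is determinate, so the rule has nothing to repair.
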